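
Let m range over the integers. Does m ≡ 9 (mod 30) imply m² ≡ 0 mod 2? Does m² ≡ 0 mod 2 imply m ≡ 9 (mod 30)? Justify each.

(→) This fails: take m = 9. Then 9 ≡ 9 (mod 30), but 9² = 81 ≡ 1 (mod 2), not 0.

(←) This fails: take m = 0. Then 0² = 0 ≡ 0 (mod 2), yet 0 ≡ 0 (mod 30), not 9.

(⇒) fails and (⇐) fails.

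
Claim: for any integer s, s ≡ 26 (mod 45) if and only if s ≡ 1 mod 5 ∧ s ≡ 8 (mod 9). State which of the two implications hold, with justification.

Both directions hold.

(→) Suppose s ≡ 26 (mod 45); write s = 45j + 26. Since 5 ∣ 45, reducing mod 5 gives s ≡ 26 ≡ 1 (mod 5); since 9 ∣ 45, reducing mod 9 gives s ≡ 26 ≡ 8 (mod 9).

(←) Conversely, if s ≡ 1 (mod 5) and s ≡ 8 (mod 9), then by the Chinese remainder theorem s ≡ 26 (mod 45). This is exactly s ≡ 26 (mod 45).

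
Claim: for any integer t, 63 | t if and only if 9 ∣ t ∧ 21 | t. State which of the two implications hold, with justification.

Both directions hold; the statement is true.

(→) If 63 ∣ t, write t = 63q. Since 63 = 7·9, t = 9·(7q), so 9 ∣ t; and since 63 = 3·21, t = 21·(3q), so 21 ∣ t.

(←) Suppose 9 ∣ t and 21 ∣ t. Any common multiple of 9 and 21 is a multiple of their lcm; here lcm(9, 21) = 9·21/gcd(9, 21) = 189/3 = 63, so 63 ∣ t.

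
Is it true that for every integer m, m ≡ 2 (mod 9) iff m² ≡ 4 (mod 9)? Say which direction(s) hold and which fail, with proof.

(⟸) This fails: take m = 7. Then 7² = 49 ≡ 4 (mod 9), yet 7 ≡ 7 (mod 9), not 2.

(⟹) Suppose m ≡ 2 (mod 9). Write m = 9j + 2. Then (9j + 2)² = 81j² + 36j + 4 = 9(9j² + 4j) + 4, so m² ≡ 4 (mod 9).

Not equivalent: only (⇒) holds.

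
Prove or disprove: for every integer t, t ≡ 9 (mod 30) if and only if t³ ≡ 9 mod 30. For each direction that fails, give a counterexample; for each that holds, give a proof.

(→) Suppose t ≡ 9 (mod 30). Write t = 30j + 9. Then (30j + 9)³ = 27000j³ + 24300j² + 7290j + 729 = 30(900j³ + 810j² + 243j + 24) + 9, so t³ ≡ 9 (mod 30).

(←) Conversely, suppose t³ ≡ 9 (mod 30). The only residue r in {0, …, 29} with r³ ≡ 9 (mod 30) is r = 9, so t ≡ 9 (mod 30).

Both implications hold.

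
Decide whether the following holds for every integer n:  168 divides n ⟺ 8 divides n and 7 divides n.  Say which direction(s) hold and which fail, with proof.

[⇒] If 168 ∣ n, write n = 168q. Since 168 = 21·8, n = 8·(21q), so 8 ∣ n; and since 168 = 24·7, n = 7·(24q), so 7 ∣ n.

[⇐] This fails: take n = 56. Both 8 ∣ 56 and 7 ∣ 56, yet 56 is not a multiple of 168 (since 56 = 0·168 + 56), so 168 ∤ 56.

(⇒) holds; (⇐) fails.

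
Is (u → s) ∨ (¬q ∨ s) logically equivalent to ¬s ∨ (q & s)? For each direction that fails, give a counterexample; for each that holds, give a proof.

(⇒) fails and (⇐) fails.

(⟹) This fails. Under s = T, q = F, u = F, the left side is true but the right side is false.

(⟸) This fails. Under s = F, q = T, u = T, the left side is false but the right side is true.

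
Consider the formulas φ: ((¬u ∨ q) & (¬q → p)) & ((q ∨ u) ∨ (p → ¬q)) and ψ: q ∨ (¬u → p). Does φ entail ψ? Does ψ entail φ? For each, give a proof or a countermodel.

(←) This fails. Under u = T, q = F, p = F, the left side is false but the right side is true.

(→) Assume the antecedent. If q is true, q ∨ (¬u → p) reduces to true regardless of the other variables. If q is false, the antecedent forces (u = F, q = F, p = T), and q ∨ (¬u → p) holds there. Either way q ∨ (¬u → p) holds.

Not equivalent: only (⇒) holds.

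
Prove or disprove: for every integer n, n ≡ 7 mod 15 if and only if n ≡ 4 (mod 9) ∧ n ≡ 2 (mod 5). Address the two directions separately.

The forward direction fails; the converse holds.

Forward direction. This fails: n = 37 gives 37 ≡ 7 (mod 15) but 37 ≡ 1 (mod 9), so the conjunction on the right does not hold.

Converse. If n ≡ 4 (mod 9) and n ≡ 2 (mod 5), then by the Chinese remainder theorem n ≡ 22 (mod 45). Since 22 ≡ 7 (mod 15) and 15 ∣ 45, we get n ≡ 7 (mod 15).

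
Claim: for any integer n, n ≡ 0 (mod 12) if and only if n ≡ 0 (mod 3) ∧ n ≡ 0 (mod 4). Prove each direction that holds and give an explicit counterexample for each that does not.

(←) If n ≡ 0 (mod 3) and n ≡ 0 (mod 4), then by the Chinese remainder theorem n ≡ 0 (mod 12). This is exactly n ≡ 0 (mod 12).

(→) Suppose n ≡ 0 (mod 12); write n = 12j + 0. Since 3 ∣ 12, reducing mod 3 gives n ≡ 0 (mod 3); since 4 ∣ 12, reducing mod 4 gives n ≡ 0 (mod 4).

Both implications hold.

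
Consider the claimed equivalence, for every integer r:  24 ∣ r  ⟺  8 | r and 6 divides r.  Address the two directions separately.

[⇒] If 24 ∣ r, write r = 24q. Since 24 = 3·8, r = 8·(3q), so 8 ∣ r; and since 24 = 4·6, r = 6·(4q), so 6 ∣ r.

[⇐] Suppose 8 ∣ r and 6 ∣ r. Any common multiple of 8 and 6 is a multiple of their lcm; here lcm(8, 6) = 8·6/gcd(8, 6) = 48/2 = 24, so 24 ∣ r.

Both directions hold.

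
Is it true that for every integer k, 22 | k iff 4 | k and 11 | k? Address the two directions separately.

Only the converse holds.

(⇒) This fails: take k = 22. Certainly 22 ∣ 22, but 4 ∤ 22.

(⇐) Suppose 4 ∣ k and 11 ∣ k. Any common multiple of 4 and 11 is a multiple of their lcm; here gcd(4, 11) = 1, so lcm(4, 11) = 4·11 = 44, so 44 ∣ k. Since 22 ∣ 44, it follows that 22 ∣ k.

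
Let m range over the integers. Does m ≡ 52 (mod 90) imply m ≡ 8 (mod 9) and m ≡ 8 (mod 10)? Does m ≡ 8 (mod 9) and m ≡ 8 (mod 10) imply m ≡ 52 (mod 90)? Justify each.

(→) This fails: m = 52 gives 52 ≡ 52 (mod 90) but 52 ≡ 7 (mod 9), so the conjunction on the right does not hold.

(←) This fails: m = 8 satisfies both congruences on the right (8 ≡ 8 mod 9 and 8 ≡ 8 mod 10) yet 8 ≡ 8 (mod 90), not 52.

(⇒) fails and (⇐) fails.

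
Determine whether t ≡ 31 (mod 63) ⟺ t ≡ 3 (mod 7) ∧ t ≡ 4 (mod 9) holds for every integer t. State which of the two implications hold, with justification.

Both directions hold.

(⟸) If t ≡ 3 (mod 7) and t ≡ 4 (mod 9), then by the Chinese remainder theorem t ≡ 31 (mod 63). This is exactly t ≡ 31 (mod 63).

(⟹) Suppose t ≡ 31 (mod 63); write t = 63j + 31. Since 7 ∣ 63, reducing mod 7 gives t ≡ 31 ≡ 3 (mod 7); since 9 ∣ 63, reducing mod 9 gives t ≡ 31 ≡ 4 (mod 9).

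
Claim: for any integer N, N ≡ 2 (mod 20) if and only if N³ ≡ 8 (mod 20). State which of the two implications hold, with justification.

Only the forward direction holds.

(⟹) Suppose N ≡ 2 (mod 20). Write N = 20j + 2. Then (20j + 2)³ = 8000j³ + 2400j² + 240j + 8 = 20(400j³ + 120j² + 12j) + 8, so N³ ≡ 8 (mod 20).

(⟸) This fails: take N = 12. Then 12³ = 1728 ≡ 8 (mod 20), yet 12 ≡ 12 (mod 20), not 2.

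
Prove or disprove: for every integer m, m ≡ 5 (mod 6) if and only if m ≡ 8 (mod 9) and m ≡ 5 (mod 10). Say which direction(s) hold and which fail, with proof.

(←) If m ≡ 8 (mod 9) and m ≡ 5 (mod 10), then by the Chinese remainder theorem m ≡ 35 (mod 90). Since 35 ≡ 5 (mod 6) and 6 ∣ 90, we get m ≡ 5 (mod 6).

(→) This fails: m = 65 gives 65 ≡ 5 (mod 6) but 65 ≡ 2 (mod 9), so the conjunction on the right does not hold.

Only the converse holds.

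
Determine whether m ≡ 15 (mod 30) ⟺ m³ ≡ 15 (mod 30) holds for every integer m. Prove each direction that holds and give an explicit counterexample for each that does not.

Both implications hold.

[⇒] Suppose m ≡ 15 (mod 30). Write m = 30j + 15. Then (30j + 15)³ = 27000j³ + 40500j² + 20250j + 3375 = 30(900j³ + 1350j² + 675j + 112) + 15, so m³ ≡ 15 (mod 30).

[⇐] Conversely, suppose m³ ≡ 15 (mod 30). The only residue r in {0, …, 29} with r³ ≡ 15 (mod 30) is r = 15, so m ≡ 15 (mod 30).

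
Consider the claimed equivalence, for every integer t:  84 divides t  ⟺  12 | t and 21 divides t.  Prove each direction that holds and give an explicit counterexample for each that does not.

[⇒] If 84 ∣ t, write t = 84q. Since 84 = 7·12, t = 12·(7q), so 12 ∣ t; and since 84 = 4·21, t = 21·(4q), so 21 ∣ t.

[⇐] Suppose 12 ∣ t and 21 ∣ t. Any common multiple of 12 and 21 is a multiple of their lcm; here lcm(12, 21) = 12·21/gcd(12, 21) = 252/3 = 84, so 84 ∣ t.

Equivalent; both directions hold.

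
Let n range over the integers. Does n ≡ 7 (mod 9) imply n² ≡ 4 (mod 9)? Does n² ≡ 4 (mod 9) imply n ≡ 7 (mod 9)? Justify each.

[⇐] This fails: take n = 2. Then 2² = 4 ≡ 4 (mod 9), yet 2 ≡ 2 (mod 9), not 7.

[⇒] Suppose n ≡ 7 (mod 9). Write n = 9j + 7. Then (9j + 7)² = 81j² + 126j + 49 = 9(9j² + 14j + 5) + 4, so n² ≡ 4 (mod 9).

The forward direction holds; the converse fails.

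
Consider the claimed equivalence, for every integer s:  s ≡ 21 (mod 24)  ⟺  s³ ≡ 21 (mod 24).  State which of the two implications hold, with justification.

(⇐) Suppose s³ ≡ 21 (mod 24). The only residue r in {0, …, 23} with r³ ≡ 21 (mod 24) is r = 21, so s ≡ 21 (mod 24).

(⇒) Suppose s ≡ 21 (mod 24). Write s = 24j + 21. Then (24j + 21)³ = 13824j³ + 36288j² + 31752j + 9261 = 24(576j³ + 1512j² + 1323j + 385) + 21, so s³ ≡ 21 (mod 24).

Both directions hold; the statement is true.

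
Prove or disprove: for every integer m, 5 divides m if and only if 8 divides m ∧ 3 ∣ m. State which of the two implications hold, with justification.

Neither implication holds.

[⇒] This fails: take m = 5. Certainly 5 ∣ 5, but 8 ∤ 5.

[⇐] This fails: take m = 24. Both 8 ∣ 24 and 3 ∣ 24, yet 24 is not a multiple of 5 (since 24 = 4·5 + 4), so 5 ∤ 24.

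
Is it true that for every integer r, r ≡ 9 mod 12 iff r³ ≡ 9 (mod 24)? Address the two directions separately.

Only the reverse direction holds.

(⟹) This fails: take r = 21. Then 21 ≡ 9 (mod 12), but 21³ = 9261 ≡ 21 (mod 24), not 9.

(⟸) Conversely, the residues r modulo 24 with r³ ≡ 9 (mod 24) are exactly {9}, and each is ≡ 9 (mod 12).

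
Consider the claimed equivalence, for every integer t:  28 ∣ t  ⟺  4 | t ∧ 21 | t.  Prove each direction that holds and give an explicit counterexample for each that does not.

(⇒) This fails: take t = 28. Certainly 28 ∣ 28, but 21 ∤ 28.

(⇐) Suppose 4 ∣ t and 21 ∣ t. Any common multiple of 4 and 21 is a multiple of their lcm; here gcd(4, 21) = 1, so lcm(4, 21) = 4·21 = 84, so 84 ∣ t. Since 28 ∣ 84, it follows that 28 ∣ t.

Not equivalent: only (⇐) holds.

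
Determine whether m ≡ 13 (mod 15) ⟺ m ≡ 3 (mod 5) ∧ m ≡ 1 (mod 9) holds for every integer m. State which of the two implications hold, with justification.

Only the converse holds.

[⇒] This fails: m = 43 gives 43 ≡ 13 (mod 15) but 43 ≡ 7 (mod 9), so the conjunction on the right does not hold.

[⇐] Conversely, if m ≡ 3 (mod 5) and m ≡ 1 (mod 9), then by the Chinese remainder theorem m ≡ 28 (mod 45). Since 28 ≡ 13 (mod 15) and 15 ∣ 45, we get m ≡ 13 (mod 15).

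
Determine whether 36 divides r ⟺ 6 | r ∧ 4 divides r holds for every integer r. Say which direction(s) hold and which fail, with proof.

Not equivalent: only (⇒) holds.

Forward direction. If 36 ∣ r, write r = 36q. Since 36 = 6·6, r = 6·(6q), so 6 ∣ r; and since 36 = 9·4, r = 4·(9q), so 4 ∣ r.

Converse. This fails: take r = 12. Both 6 ∣ 12 and 4 ∣ 12, yet 12 is not a multiple of 36 (since 12 = 0·36 + 12), so 36 ∤ 12.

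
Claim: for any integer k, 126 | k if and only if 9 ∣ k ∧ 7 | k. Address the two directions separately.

(⇐) This fails: take k = 63. Both 9 ∣ 63 and 7 ∣ 63, yet 63 is not a multiple of 126 (since 63 = 0·126 + 63), so 126 ∤ 63.

(⇒) If 126 ∣ k, write k = 126q. Since 126 = 14·9, k = 9·(14q), so 9 ∣ k; and since 126 = 18·7, k = 7·(18q), so 7 ∣ k.

Not equivalent: only (⇒) holds.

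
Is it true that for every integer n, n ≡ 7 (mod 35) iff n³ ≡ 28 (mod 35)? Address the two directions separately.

Equivalent; both directions hold.

Forward direction. Suppose n ≡ 7 (mod 35). Write n = 35j + 7. Then (35j + 7)³ = 42875j³ + 25725j² + 5145j + 343 = 35(1225j³ + 735j² + 147j + 9) + 28, so n³ ≡ 28 (mod 35).

Converse. Suppose n³ ≡ 28 (mod 35). The only residue r in {0, …, 34} with r³ ≡ 28 (mod 35) is r = 7, so n ≡ 7 (mod 35).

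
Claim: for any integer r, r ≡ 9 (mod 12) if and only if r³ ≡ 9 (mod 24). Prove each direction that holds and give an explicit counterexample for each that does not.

Only the converse holds.

Forward direction. This fails: take r = 21. Then 21 ≡ 9 (mod 12), but 21³ = 9261 ≡ 21 (mod 24), not 9.

Converse. The residues r modulo 24 with r³ ≡ 9 (mod 24) are exactly {9}, and each is ≡ 9 (mod 12).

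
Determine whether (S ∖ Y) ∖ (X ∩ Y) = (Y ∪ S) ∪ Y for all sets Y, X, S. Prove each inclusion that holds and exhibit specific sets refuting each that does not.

Only the forward inclusion holds.

(⟹) Let x ∈ (S ∖ Y) ∖ (X ∩ Y). Then either x ∈ S and x ∉ Y, X; or x ∈ X ∩ S and x ∉ Y. In each case x ∈ (Y ∪ S) ∪ Y, so (S ∖ Y) ∖ (X ∩ Y) ⊆ (Y ∪ S) ∪ Y.

(⟸) This inclusion fails. Take Y = {1}, X = ∅, S = ∅; then 1 ∈ (Y ∪ S) ∪ Y but 1 ∉ (S ∖ Y) ∖ (X ∩ Y).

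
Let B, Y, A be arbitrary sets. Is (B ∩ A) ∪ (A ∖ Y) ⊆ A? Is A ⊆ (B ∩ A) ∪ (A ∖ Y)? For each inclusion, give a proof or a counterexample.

The sets are not equal: only the forward inclusion holds.

(⟹) Let x ∈ (B ∩ A) ∪ (A ∖ Y). Then either x ∈ A and x ∉ B, Y; or x ∈ B ∩ A and x ∉ Y; or x ∈ B ∩ Y ∩ A. In each case x ∈ A, so (B ∩ A) ∪ (A ∖ Y) ⊆ A.

(⟸) This inclusion fails. Take B = ∅, Y = {1}, A = {1}; then 1 ∈ A but 1 ∉ (B ∩ A) ∪ (A ∖ Y).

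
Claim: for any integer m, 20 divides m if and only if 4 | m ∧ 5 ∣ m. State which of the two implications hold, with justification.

(⟹) If 20 ∣ m, write m = 20q. Since 20 = 5·4, m = 4·(5q), so 4 ∣ m; and since 20 = 4·5, m = 5·(4q), so 5 ∣ m.

(⟸) Suppose 4 ∣ m and 5 ∣ m. Any common multiple of 4 and 5 is a multiple of their lcm; here gcd(4, 5) = 1, so lcm(4, 5) = 4·5 = 20, so 20 ∣ m.

Both directions hold; the statement is true.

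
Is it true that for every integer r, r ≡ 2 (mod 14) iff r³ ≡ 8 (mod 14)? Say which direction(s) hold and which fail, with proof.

Not equivalent: only (⇒) holds.

(→) Suppose r ≡ 2 (mod 14). Write r = 14j + 2. Then (14j + 2)³ = 2744j³ + 1176j² + 168j + 8 = 14(196j³ + 84j² + 12j) + 8, so r³ ≡ 8 (mod 14).

(←) This fails: take r = 4. Then 4³ = 64 ≡ 8 (mod 14), yet 4 ≡ 4 (mod 14), not 2.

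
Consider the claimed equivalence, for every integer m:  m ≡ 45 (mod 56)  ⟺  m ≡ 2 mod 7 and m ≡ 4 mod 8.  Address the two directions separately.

(⇒) fails and (⇐) fails.

(→) This fails: m = 45 gives 45 ≡ 45 (mod 56) but 45 ≡ 3 (mod 7), so the conjunction on the right does not hold.

(←) This fails: m = 44 satisfies both congruences on the right (44 ≡ 2 mod 7 and 44 ≡ 4 mod 8) yet 44 ≡ 44 (mod 56), not 45.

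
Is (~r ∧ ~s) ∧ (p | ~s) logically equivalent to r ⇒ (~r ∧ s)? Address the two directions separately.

(⇒) Assume the antecedent. If p is true, the antecedent forces (p = T, s = F, r = F), and r ⇒ (~r ∧ s) holds there. If p is false, the antecedent forces (p = F, s = F, r = F), and r ⇒ (~r ∧ s) holds there. Either way r ⇒ (~r ∧ s) holds.

(⇐) This fails. Under p = F, s = T, r = F, the left side is false but the right side is true.

The forward direction holds; the converse fails.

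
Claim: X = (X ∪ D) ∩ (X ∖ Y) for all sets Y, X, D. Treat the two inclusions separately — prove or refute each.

Only the reverse inclusion holds.

Forward inclusion. This inclusion fails. Take Y = {1}, X = {1}, D = ∅; then 1 ∈ X but 1 ∉ (X ∪ D) ∩ (X ∖ Y).

Reverse inclusion. Let x ∈ (X ∪ D) ∩ (X ∖ Y). Then either x ∈ X and x ∉ Y, D; or x ∈ X ∩ D and x ∉ Y. In each case x ∈ X, so (X ∪ D) ∩ (X ∖ Y) ⊆ X.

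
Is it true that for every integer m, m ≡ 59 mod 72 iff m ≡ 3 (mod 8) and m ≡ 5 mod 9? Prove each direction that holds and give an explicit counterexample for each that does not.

[⇐] If m ≡ 3 (mod 8) and m ≡ 5 (mod 9), then by the Chinese remainder theorem m ≡ 59 (mod 72). This is exactly m ≡ 59 (mod 72).

[⇒] Suppose m ≡ 59 (mod 72); write m = 72j + 59. Since 8 ∣ 72, reducing mod 8 gives m ≡ 59 ≡ 3 (mod 8); since 9 ∣ 72, reducing mod 9 gives m ≡ 59 ≡ 5 (mod 9).

The biconditional holds.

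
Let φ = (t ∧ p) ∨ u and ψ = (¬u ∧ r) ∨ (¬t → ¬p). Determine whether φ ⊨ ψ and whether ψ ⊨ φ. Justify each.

Both directions fail.

(→) This fails. Under t = F, p = T, u = T, r = F, the left side is true but the right side is false.

(←) This fails. Under t = F, p = F, u = F, r = F, the left side is false but the right side is true.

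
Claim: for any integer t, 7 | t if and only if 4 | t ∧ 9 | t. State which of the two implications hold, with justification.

Forward direction. This fails: take t = 7. Certainly 7 ∣ 7, but 4 ∤ 7.

Converse. This fails: take t = 36. Both 4 ∣ 36 and 9 ∣ 36, yet 36 is not a multiple of 7 (since 36 = 5·7 + 1), so 7 ∤ 36.

Both directions fail.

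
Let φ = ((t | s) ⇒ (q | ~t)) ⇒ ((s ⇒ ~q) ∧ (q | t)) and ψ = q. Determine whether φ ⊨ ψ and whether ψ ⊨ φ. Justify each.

Forward direction. This fails. Under q = F, t = T, s = F, the left side is true but the right side is false.

Converse. This fails. Under q = T, t = F, s = T, the left side is false but the right side is true.

Both directions fail.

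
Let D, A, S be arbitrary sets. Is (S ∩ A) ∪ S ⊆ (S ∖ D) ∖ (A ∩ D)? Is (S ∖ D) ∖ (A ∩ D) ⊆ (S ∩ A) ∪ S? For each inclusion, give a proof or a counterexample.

Only the reverse inclusion holds.

Reverse inclusion. Let x ∈ (S ∖ D) ∖ (A ∩ D). Then either x ∈ S and x ∉ D, A; or x ∈ A ∩ S and x ∉ D. In each case x ∈ (S ∩ A) ∪ S, so (S ∖ D) ∖ (A ∩ D) ⊆ (S ∩ A) ∪ S.

Forward inclusion. This inclusion fails. Take D = {1}, A = ∅, S = {1}; then 1 ∈ (S ∩ A) ∪ S but 1 ∉ (S ∖ D) ∖ (A ∩ D).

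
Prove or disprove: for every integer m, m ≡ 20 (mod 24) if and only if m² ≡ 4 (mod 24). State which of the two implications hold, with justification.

(⇒) fails and (⇐) fails.

(⟹) This fails: take m = 20. Then 20 ≡ 20 (mod 24), but 20² = 400 ≡ 16 (mod 24), not 4.

(⟸) This fails: take m = 2. Then 2² = 4 ≡ 4 (mod 24), yet 2 ≡ 2 (mod 24), not 20.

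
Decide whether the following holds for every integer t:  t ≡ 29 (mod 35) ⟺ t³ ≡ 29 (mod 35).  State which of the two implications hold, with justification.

[⇒] Suppose t ≡ 29 (mod 35). Write t = 35j + 29. Then (35j + 29)³ = 42875j³ + 106575j² + 88305j + 24389 = 35(1225j³ + 3045j² + 2523j + 696) + 29, so t³ ≡ 29 (mod 35).

[⇐] This fails: take t = 4. Then 4³ = 64 ≡ 29 (mod 35), yet 4 ≡ 4 (mod 35), not 29.

Only the forward implication holds.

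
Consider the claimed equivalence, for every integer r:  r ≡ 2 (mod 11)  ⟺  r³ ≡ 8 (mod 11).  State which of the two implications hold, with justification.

(→) Suppose r ≡ 2 (mod 11). Write r = 11j + 2. Then (11j + 2)³ = 1331j³ + 726j² + 132j + 8 = 11(121j³ + 66j² + 12j) + 8, so r³ ≡ 8 (mod 11).

(←) For the converse, argue contrapositively. If r ≢ 2 (mod 11), then r is congruent to one of 0, 1, 3, 4, 5, 6, 7, 8, 9, 10 modulo 11, and these give r³ ≡ 0, 1, 5, 9, 4, 7, 2, 6, 3, 10 respectively — never 8.

Both implications hold.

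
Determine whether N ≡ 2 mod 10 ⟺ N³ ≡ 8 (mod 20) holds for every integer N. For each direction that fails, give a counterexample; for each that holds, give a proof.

(⇐) The residues r modulo 20 with r³ ≡ 8 (mod 20) are exactly {2, 12}, and each is ≡ 2 (mod 10).

(⇒) Suppose N ≡ 2 (mod 10). Working modulo 20, N ∈ {2, 12}; for each such r, r³ ≡ 8 (mod 20).

Both directions hold; the statement is true.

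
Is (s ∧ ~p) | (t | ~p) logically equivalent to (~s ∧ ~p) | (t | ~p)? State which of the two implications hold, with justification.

[⇒] Assume the antecedent. If t is true, (~s ∧ ~p) | (t | ~p) reduces to true regardless of the other variables. If t is false, the antecedent forces (s = F, t = F, p = F) or (s = T, t = F, p = F), and (~s ∧ ~p) | (t | ~p) holds there. Either way (~s ∧ ~p) | (t | ~p) holds.

[⇐] Assume the antecedent. If t is true, (s ∧ ~p) | (t | ~p) reduces to true regardless of the other variables. If t is false, the antecedent forces (s = F, t = F, p = F) or (s = T, t = F, p = F), and (s ∧ ~p) | (t | ~p) holds there. Either way (s ∧ ~p) | (t | ~p) holds.

Both implications hold.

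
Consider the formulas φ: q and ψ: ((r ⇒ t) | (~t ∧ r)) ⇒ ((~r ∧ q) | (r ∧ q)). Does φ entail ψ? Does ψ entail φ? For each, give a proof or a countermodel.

(⇒) Assume the antecedent. If r is true, the antecedent forces (r = T, q = T, t = F) or (r = T, q = T, t = T), and the consequent holds there. If r is false, the antecedent forces (r = F, q = T, t = F) or (r = F, q = T, t = T), and the consequent holds there. Either way the consequent holds.

(⇐) Assume the antecedent. If r is true, the antecedent forces (r = T, q = T, t = F) or (r = T, q = T, t = T), and q holds there. If r is false, the antecedent forces (r = F, q = T, t = F) or (r = F, q = T, t = T), and q holds there. Either way q holds.

The biconditional holds.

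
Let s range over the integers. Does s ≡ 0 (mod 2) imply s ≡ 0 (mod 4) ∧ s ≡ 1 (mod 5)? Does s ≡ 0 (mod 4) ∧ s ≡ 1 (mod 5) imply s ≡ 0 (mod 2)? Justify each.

Not equivalent: only (⇐) holds.

(→) This fails: s = 0 gives 0 ≡ 0 (mod 2) but 0 ≡ 0 (mod 5), so the conjunction on the right does not hold.

(←) Conversely, if s ≡ 0 (mod 4) and s ≡ 1 (mod 5), then by the Chinese remainder theorem s ≡ 16 (mod 20). Since 16 ≡ 0 (mod 2) and 2 ∣ 20, we get s ≡ 0 (mod 2).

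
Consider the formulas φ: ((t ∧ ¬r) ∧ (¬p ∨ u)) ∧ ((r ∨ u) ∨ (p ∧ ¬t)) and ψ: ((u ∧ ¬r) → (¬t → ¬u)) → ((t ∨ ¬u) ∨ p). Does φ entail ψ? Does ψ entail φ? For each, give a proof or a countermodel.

(⟹) Assume the antecedent. If r is true, the antecedent cannot hold. If r is false, the consequent reduces to true regardless of the other variables. Either way the consequent holds.

(⟸) This fails. Under r = F, u = F, p = F, t = F, the left side is false but the right side is true.

Only the forward implication holds.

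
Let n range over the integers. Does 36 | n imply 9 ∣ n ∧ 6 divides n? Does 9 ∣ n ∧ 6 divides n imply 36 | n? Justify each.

Not equivalent: only (⇒) holds.

(⟹) If 36 ∣ n, write n = 36q. Since 36 = 4·9, n = 9·(4q), so 9 ∣ n; and since 36 = 6·6, n = 6·(6q), so 6 ∣ n.

(⟸) This fails: take n = 18. Both 9 ∣ 18 and 6 ∣ 18, yet 18 is not a multiple of 36 (since 18 = 0·36 + 18), so 36 ∤ 18.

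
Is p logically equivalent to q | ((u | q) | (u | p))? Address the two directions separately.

[⇒] Assume the antecedent. If p is true, q | ((u | q) | (u | p)) reduces to true regardless of the other variables. If p is false, the antecedent cannot hold. Either way q | ((u | q) | (u | p)) holds.

[⇐] This fails. Under p = F, q = T, u = F, the left side is false but the right side is true.

Only the forward direction holds.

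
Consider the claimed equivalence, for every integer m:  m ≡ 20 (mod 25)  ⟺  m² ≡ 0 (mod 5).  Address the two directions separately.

The forward direction holds; the converse fails.

[⇐] This fails: take m = 0. Then 0² = 0 ≡ 0 (mod 5), yet 0 ≡ 0 (mod 25), not 20.

[⇒] Suppose m ≡ 20 (mod 25). Then m² ≡ 20² = 400 (mod 25), and since 5 ∣ 25, also m² ≡ 0 (mod 5).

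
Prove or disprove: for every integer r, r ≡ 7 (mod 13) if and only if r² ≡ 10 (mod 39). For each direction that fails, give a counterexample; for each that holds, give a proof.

(→) This fails: take r = 33. Then 33 ≡ 7 (mod 13), but 33² = 1089 ≡ 36 (mod 39), not 10.

(←) This fails: take r = 19. Then 19² = 361 ≡ 10 (mod 39), yet 19 ≡ 6 (mod 13), not 7.

(⇒) fails and (⇐) fails.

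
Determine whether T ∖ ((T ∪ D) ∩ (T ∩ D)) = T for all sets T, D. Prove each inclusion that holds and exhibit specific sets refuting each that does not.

The sets are not equal: only the forward inclusion holds.

(⟹) Let x ∈ T ∖ ((T ∪ D) ∩ (T ∩ D)). Then x ∈ T and x ∉ D, from which x ∈ T.

(⟸) This inclusion fails. Take T = {1}, D = {1}; then 1 ∈ T but 1 ∉ T ∖ ((T ∪ D) ∩ (T ∩ D)).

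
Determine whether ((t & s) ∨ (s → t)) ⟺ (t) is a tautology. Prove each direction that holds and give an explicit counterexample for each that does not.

Converse. Assume the antecedent. If t is true, (t & s) ∨ (s → t) reduces to true regardless of the other variables. If t is false, the antecedent cannot hold. Either way (t & s) ∨ (s → t) holds.

Forward direction. This fails. Under t = F, s = F, the left side is true but the right side is false.

The forward direction fails; the converse holds.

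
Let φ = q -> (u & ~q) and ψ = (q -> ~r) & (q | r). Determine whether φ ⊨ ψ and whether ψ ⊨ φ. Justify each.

Forward direction. This fails. Under q = F, u = F, r = F, the left side is true but the right side is false.

Converse. This fails. Under q = T, u = F, r = F, the left side is false but the right side is true.

Neither direction holds.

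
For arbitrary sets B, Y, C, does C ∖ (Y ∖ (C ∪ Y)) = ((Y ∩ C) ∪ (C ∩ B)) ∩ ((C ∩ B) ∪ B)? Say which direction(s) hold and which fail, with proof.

Only the reverse inclusion holds.

(⊆) This inclusion fails. Take B = ∅, Y = ∅, C = {1}; then 1 ∈ C ∖ (Y ∖ (C ∪ Y)) but 1 ∉ ((Y ∩ C) ∪ (C ∩ B)) ∩ ((C ∩ B) ∪ B).

(⊇) Let x ∈ ((Y ∩ C) ∪ (C ∩ B)) ∩ ((C ∩ B) ∪ B). Then either x ∈ B ∩ C and x ∉ Y; or x ∈ B ∩ Y ∩ C. In each case x ∈ C ∖ (Y ∖ (C ∪ Y)), so ((Y ∩ C) ∪ (C ∩ B)) ∩ ((C ∩ B) ∪ B) ⊆ C ∖ (Y ∖ (C ∪ Y)).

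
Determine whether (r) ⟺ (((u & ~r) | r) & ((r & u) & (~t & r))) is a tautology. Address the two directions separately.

Only the reverse direction holds.

(⟹) This fails. Under u = F, t = F, r = T, the left side is true but the right side is false.

(⟸) Assume the antecedent. If u is true, the antecedent forces (u = T, t = F, r = T), and r holds there. If u is false, the antecedent cannot hold. Either way r holds.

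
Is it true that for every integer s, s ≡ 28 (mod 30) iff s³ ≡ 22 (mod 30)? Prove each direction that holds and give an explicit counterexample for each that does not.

Both directions hold; the statement is true.

(⇒) Suppose s ≡ 28 (mod 30). Write s = 30j + 28. Then (30j + 28)³ = 27000j³ + 75600j² + 70560j + 21952 = 30(900j³ + 2520j² + 2352j + 731) + 22, so s³ ≡ 22 (mod 30).

(⇐) Conversely, suppose s³ ≡ 22 (mod 30). The only residue r in {0, …, 29} with r³ ≡ 22 (mod 30) is r = 28, so s ≡ 28 (mod 30).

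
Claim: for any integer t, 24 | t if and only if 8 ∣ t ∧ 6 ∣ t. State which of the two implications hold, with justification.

(←) Suppose 8 ∣ t and 6 ∣ t. Any common multiple of 8 and 6 is a multiple of their lcm; here lcm(8, 6) = 8·6/gcd(8, 6) = 48/2 = 24, so 24 ∣ t.

(→) If 24 ∣ t, write t = 24q. Since 24 = 3·8, t = 8·(3q), so 8 ∣ t; and since 24 = 4·6, t = 6·(4q), so 6 ∣ t.

Equivalent; both directions hold.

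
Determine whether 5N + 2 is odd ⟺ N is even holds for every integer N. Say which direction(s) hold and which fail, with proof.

(⟹) This fails: N = 5 gives 5N + 2 = 27, which is odd, but 5 is odd, not even.

(⟸) This also fails: N = 0 is even, but 5N + 2 = 2 is even, not odd.

Both directions fail.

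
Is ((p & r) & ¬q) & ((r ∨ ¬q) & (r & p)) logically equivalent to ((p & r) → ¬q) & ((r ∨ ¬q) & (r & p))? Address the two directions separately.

Equivalent; both directions hold.

Forward direction. Assume the antecedent. If q is true, the antecedent cannot hold. If q is false, the antecedent forces (q = F, r = T, p = T), and the consequent holds there. Either way the consequent holds.

Converse. Assume the antecedent. If q is true, the antecedent cannot hold. If q is false, the antecedent forces (q = F, r = T, p = T), and the consequent holds there. Either way the consequent holds.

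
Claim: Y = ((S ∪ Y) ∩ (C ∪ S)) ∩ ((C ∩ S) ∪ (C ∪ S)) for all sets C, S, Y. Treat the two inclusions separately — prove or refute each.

(⊆) fails and (⊇) fails.

Forward inclusion. This inclusion fails. Take C = ∅, S = ∅, Y = {1}; then 1 ∈ Y but 1 ∉ ((S ∪ Y) ∩ (C ∪ S)) ∩ ((C ∩ S) ∪ (C ∪ S)).

Reverse inclusion. This inclusion fails. Take C = ∅, S = {1}, Y = ∅; then 1 ∈ ((S ∪ Y) ∩ (C ∪ S)) ∩ ((C ∩ S) ∪ (C ∪ S)) but 1 ∉ Y.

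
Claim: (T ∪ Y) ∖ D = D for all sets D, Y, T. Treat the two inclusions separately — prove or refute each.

(⊆) fails and (⊇) fails.

(⊆) This inclusion fails. Take D = ∅, Y = {1}, T = ∅; then 1 ∈ (T ∪ Y) ∖ D but 1 ∉ D.

(⊇) This inclusion fails. Take D = {1}, Y = ∅, T = ∅; then 1 ∈ D but 1 ∉ (T ∪ Y) ∖ D.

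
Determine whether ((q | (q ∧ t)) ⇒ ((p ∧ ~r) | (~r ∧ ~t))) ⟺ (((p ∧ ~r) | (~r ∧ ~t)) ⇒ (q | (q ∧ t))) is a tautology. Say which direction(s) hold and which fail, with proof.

(→) This fails. Under p = F, q = F, t = F, r = F, the left side is true but the right side is false.

(←) This fails. Under p = F, q = T, t = T, r = F, the left side is false but the right side is true.

Neither direction holds.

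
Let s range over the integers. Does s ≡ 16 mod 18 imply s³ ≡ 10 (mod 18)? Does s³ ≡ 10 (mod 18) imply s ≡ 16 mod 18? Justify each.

(→) Suppose s ≡ 16 mod 18. Write s = 18j + 16. Then (18j + 16)³ = 5832j³ + 15552j² + 13824j + 4096 = 18(324j³ + 864j² + 768j + 227) + 10, so s³ ≡ 10 (mod 18).

(←) This fails: take s = 4. Then 4³ = 64 ≡ 10 (mod 18), yet 4 ≡ 4 (mod 18), not 16.

The forward direction holds; the converse fails.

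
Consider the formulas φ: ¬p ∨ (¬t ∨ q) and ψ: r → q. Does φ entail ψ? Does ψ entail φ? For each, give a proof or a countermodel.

[⇒] This fails. Under p = F, r = T, q = F, t = F, the left side is true but the right side is false.

[⇐] This fails. Under p = T, r = F, q = F, t = T, the left side is false but the right side is true.

Both directions fail.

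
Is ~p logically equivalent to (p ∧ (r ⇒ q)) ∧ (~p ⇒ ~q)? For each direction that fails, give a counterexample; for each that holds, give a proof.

[⇒] This fails. Under p = F, r = F, q = F, the left side is true but the right side is false.

[⇐] This fails. Under p = T, r = F, q = F, the left side is false but the right side is true.

(⇒) fails and (⇐) fails.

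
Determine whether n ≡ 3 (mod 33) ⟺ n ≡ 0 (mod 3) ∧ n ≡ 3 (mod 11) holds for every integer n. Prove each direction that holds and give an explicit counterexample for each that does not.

(⟸) If n ≡ 0 (mod 3) and n ≡ 3 (mod 11), then by the Chinese remainder theorem n ≡ 3 (mod 33). This is exactly n ≡ 3 (mod 33).

(⟹) Suppose n ≡ 3 (mod 33); write n = 33j + 3. Since 3 ∣ 33, reducing mod 3 gives n ≡ 3 ≡ 0 (mod 3); since 11 ∣ 33, reducing mod 11 gives n ≡ 3 (mod 11).

Both implications hold.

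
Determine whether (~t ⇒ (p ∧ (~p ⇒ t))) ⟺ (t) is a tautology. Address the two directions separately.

Only the reverse direction holds.

Forward direction. This fails. Under t = F, p = T, the left side is true but the right side is false.

Converse. Assume the antecedent. If t is true, ~t ⇒ (p ∧ (~p ⇒ t)) reduces to true regardless of the other variables. If t is false, the antecedent cannot hold. Either way ~t ⇒ (p ∧ (~p ⇒ t)) holds.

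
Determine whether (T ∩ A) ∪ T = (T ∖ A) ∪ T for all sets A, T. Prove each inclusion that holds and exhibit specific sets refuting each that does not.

The two sets are equal.

(⟹) Let x ∈ (T ∩ A) ∪ T. Then either x ∈ T and x ∉ A; or x ∈ A ∩ T. In each case x ∈ (T ∖ A) ∪ T, so (T ∩ A) ∪ T ⊆ (T ∖ A) ∪ T.

(⟸) Let x ∈ (T ∖ A) ∪ T. Then either x ∈ T and x ∉ A; or x ∈ A ∩ T. In each case x ∈ (T ∩ A) ∪ T, so (T ∖ A) ∪ T ⊆ (T ∩ A) ∪ T.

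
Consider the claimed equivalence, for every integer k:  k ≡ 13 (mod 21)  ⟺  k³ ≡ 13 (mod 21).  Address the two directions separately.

[⇐] This fails: take k = 10. Then 10³ = 1000 ≡ 13 (mod 21), yet 10 ≡ 10 (mod 21), not 13.

[⇒] Suppose k ≡ 13 (mod 21). Write k = 21j + 13. Then (21j + 13)³ = 9261j³ + 17199j² + 10647j + 2197 = 21(441j³ + 819j² + 507j + 104) + 13, so k³ ≡ 13 (mod 21).

The forward direction holds; the converse fails.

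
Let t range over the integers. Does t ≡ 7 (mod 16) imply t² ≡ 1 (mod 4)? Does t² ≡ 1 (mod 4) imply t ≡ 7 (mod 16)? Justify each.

(⇐) This fails: take t = 1. Then 1² = 1 ≡ 1 (mod 4), yet 1 ≡ 1 (mod 16), not 7.

(⇒) Suppose t ≡ 7 (mod 16). Then t² ≡ 7² = 49 (mod 16), and since 4 ∣ 16, also t² ≡ 1 (mod 4).

(⇒) holds; (⇐) fails.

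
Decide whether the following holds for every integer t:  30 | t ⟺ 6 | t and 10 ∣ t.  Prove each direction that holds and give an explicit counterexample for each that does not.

[⇒] If 30 ∣ t, write t = 30q. Since 30 = 5·6, t = 6·(5q), so 6 ∣ t; and since 30 = 3·10, t = 10·(3q), so 10 ∣ t.

[⇐] Suppose 6 ∣ t and 10 ∣ t. Any common multiple of 6 and 10 is a multiple of their lcm; here lcm(6, 10) = 6·10/gcd(6, 10) = 60/2 = 30, so 30 ∣ t.

Both directions hold.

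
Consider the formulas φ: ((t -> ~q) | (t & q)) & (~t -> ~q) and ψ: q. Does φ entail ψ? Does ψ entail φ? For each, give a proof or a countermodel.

Neither implication holds.

(⟹) This fails. Under t = F, q = F, the left side is true but the right side is false.

(⟸) This fails. Under t = F, q = T, the left side is false but the right side is true.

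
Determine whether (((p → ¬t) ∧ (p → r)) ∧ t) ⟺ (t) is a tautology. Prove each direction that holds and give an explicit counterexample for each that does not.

[⇒] Assume the antecedent. If p is true, the antecedent cannot hold. If p is false, the antecedent forces (p = F, t = T, r = F) or (p = F, t = T, r = T), and t holds there. Either way t holds.

[⇐] This fails. Under p = T, t = T, r = F, the left side is false but the right side is true.

Not equivalent: only (⇒) holds.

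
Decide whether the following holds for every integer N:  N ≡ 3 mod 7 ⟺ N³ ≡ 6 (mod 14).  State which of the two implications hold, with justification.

Neither implication holds.

[⇒] This fails: take N = 3. Then 3 ≡ 3 (mod 7), but 3³ = 27 ≡ 13 (mod 14), not 6.

[⇐] This fails: take N = 6. Then 6³ = 216 ≡ 6 (mod 14), yet 6 ≡ 6 (mod 7), not 3.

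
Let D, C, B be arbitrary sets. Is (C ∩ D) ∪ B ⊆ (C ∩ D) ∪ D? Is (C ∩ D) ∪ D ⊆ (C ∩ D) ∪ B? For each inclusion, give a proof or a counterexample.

(⟹) This inclusion fails. Take D = ∅, C = ∅, B = {1}; then 1 ∈ (C ∩ D) ∪ B but 1 ∉ (C ∩ D) ∪ D.

(⟸) This inclusion fails. Take D = {1}, C = ∅, B = ∅; then 1 ∈ (C ∩ D) ∪ D but 1 ∉ (C ∩ D) ∪ B.

(⊆) fails and (⊇) fails.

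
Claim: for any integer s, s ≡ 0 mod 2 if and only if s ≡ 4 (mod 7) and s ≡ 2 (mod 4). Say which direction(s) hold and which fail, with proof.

(→) This fails: s = 0 gives 0 ≡ 0 (mod 2) but 0 ≡ 0 (mod 7), so the conjunction on the right does not hold.

(←) Conversely, if s ≡ 4 (mod 7) and s ≡ 2 (mod 4), then by the Chinese remainder theorem s ≡ 18 (mod 28). Since 18 ≡ 0 (mod 2) and 2 ∣ 28, we get s ≡ 0 (mod 2).

Only the reverse direction holds.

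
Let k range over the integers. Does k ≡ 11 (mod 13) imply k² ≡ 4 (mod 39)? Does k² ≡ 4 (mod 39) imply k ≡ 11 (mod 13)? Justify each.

(⟹) This fails: take k = 24. Then 24 ≡ 11 (mod 13), but 24² = 576 ≡ 30 (mod 39), not 4.

(⟸) This fails: take k = 2. Then 2² = 4 ≡ 4 (mod 39), yet 2 ≡ 2 (mod 13), not 11.

Neither implication holds.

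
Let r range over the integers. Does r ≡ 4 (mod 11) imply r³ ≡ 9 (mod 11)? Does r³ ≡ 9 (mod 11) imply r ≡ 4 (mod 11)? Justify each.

[⇒] Suppose r ≡ 4 (mod 11). Write r = 11j + 4. Then (11j + 4)³ = 1331j³ + 1452j² + 528j + 64 = 11(121j³ + 132j² + 48j + 5) + 9, so r³ ≡ 9 (mod 11).

[⇐] For the converse, argue contrapositively. If r ≢ 4 (mod 11), then r is congruent to one of 0, 1, 2, 3, 5, 6, 7, 8, 9, 10 modulo 11, and these give r³ ≡ 0, 1, 8, 5, 4, 7, 2, 6, 3, 10 respectively — never 9.

Both directions hold; the statement is true.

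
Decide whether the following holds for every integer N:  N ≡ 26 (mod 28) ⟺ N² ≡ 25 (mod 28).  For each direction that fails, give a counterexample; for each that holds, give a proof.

Neither implication holds.

(→) This fails: take N = 26. Then 26 ≡ 26 (mod 28), but 26² = 676 ≡ 4 (mod 28), not 25.

(←) This fails: take N = 5. Then 5² = 25 ≡ 25 (mod 28), yet 5 ≡ 5 (mod 28), not 26.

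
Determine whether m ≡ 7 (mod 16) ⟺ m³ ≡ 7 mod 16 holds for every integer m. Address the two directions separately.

Both directions hold.

Forward direction. Suppose m ≡ 7 (mod 16). Write m = 16j + 7. Then (16j + 7)³ = 4096j³ + 5376j² + 2352j + 343 = 16(256j³ + 336j² + 147j + 21) + 7, so m³ ≡ 7 (mod 16).

Converse. Suppose m³ ≡ 7 (mod 16). The only residue r in {0, …, 15} with r³ ≡ 7 (mod 16) is r = 7, so m ≡ 7 (mod 16).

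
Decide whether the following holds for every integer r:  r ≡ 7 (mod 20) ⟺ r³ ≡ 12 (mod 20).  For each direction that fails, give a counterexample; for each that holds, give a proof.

Neither direction holds.

(⟹) This fails: take r = 7. Then 7 ≡ 7 (mod 20), but 7³ = 343 ≡ 3 (mod 20), not 12.

(⟸) This fails: take r = 8. Then 8³ = 512 ≡ 12 (mod 20), yet 8 ≡ 8 (mod 20), not 7.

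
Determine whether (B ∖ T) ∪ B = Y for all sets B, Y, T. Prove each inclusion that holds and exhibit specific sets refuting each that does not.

(⟹) This inclusion fails. Take B = {1}, Y = ∅, T = ∅; then 1 ∈ (B ∖ T) ∪ B but 1 ∉ Y.

(⟸) This inclusion fails. Take B = ∅, Y = {1}, T = ∅; then 1 ∈ Y but 1 ∉ (B ∖ T) ∪ B.

Neither inclusion holds.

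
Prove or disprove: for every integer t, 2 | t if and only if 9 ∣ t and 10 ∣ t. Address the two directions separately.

(⇒) This fails: take t = 2. Certainly 2 ∣ 2, but 9 ∤ 2.

(⇐) Suppose 9 ∣ t and 10 ∣ t. Any common multiple of 9 and 10 is a multiple of their lcm; here gcd(9, 10) = 1, so lcm(9, 10) = 9·10 = 90, so 90 ∣ t. Since 2 ∣ 90, it follows that 2 ∣ t.

Not equivalent: only (⇐) holds.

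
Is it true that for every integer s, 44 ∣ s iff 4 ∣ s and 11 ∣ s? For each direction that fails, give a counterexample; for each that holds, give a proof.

The biconditional holds.

(⟹) If 44 ∣ s, write s = 44q. Since 44 = 11·4, s = 4·(11q), so 4 ∣ s; and since 44 = 4·11, s = 11·(4q), so 11 ∣ s.

(⟸) Suppose 4 ∣ s and 11 ∣ s. Any common multiple of 4 and 11 is a multiple of their lcm; here gcd(4, 11) = 1, so lcm(4, 11) = 4·11 = 44, so 44 ∣ s.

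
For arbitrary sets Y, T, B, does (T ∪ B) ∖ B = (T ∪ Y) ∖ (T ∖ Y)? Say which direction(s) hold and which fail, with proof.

(⊆) This inclusion fails. Take Y = ∅, T = {1}, B = ∅; then 1 ∈ (T ∪ B) ∖ B but 1 ∉ (T ∪ Y) ∖ (T ∖ Y).

(⊇) This inclusion fails. Take Y = {1}, T = ∅, B = ∅; then 1 ∈ (T ∪ Y) ∖ (T ∖ Y) but 1 ∉ (T ∪ B) ∖ B.

Both inclusions fail.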